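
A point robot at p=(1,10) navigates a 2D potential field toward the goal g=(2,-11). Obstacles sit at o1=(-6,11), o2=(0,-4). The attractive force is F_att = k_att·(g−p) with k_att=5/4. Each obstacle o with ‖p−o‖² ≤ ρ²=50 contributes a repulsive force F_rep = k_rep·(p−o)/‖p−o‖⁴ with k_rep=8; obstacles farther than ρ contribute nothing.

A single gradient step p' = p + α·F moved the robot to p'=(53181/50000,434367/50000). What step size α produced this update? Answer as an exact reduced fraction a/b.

α = 1/20

F_att = 5/4·(g−p) = 5/4·(1,-21) = (1.2500,-26.2500)
o1: d²=50 ≤ ρ²=50; F_rep = 8·(7,-1)/50² = (0.0224,-0.0032)
o2: d²=197 > ρ²=50 → inactive
F = F_att + ΣF_rep = (1.2724,-26.2532)
Δp = p'−p = (0.0636,-1.3127); α = Δx/Fx = (3181/50000) / (3181/2500) = 1/20
check: Δy/Fy = (-65633/50000) / (-65633/2500) = 1/20 ✓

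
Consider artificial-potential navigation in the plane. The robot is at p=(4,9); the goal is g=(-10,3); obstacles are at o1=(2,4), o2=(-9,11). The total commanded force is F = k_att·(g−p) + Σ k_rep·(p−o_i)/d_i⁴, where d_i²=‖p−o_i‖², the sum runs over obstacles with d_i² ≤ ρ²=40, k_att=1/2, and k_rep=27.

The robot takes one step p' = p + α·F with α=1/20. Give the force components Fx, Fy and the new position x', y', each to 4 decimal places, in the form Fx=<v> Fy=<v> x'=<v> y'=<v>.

Fx=-6.9358 Fy=-2.8395 x'=3.6532 y'=8.8580

F_att = 1/2·(g−p) = 1/2·(-14,-6) = (-7.0000,-3.0000)
o1: d²=29 ≤ ρ²=40; F_rep = 27·(2,5)/29² = (0.0642,0.1605)
o2: d²=173 > ρ²=40 → inactive
F = F_att + ΣF_rep = (-6.9358,-2.8395)
p' = p + 1/20·F = (3.6532,8.8580)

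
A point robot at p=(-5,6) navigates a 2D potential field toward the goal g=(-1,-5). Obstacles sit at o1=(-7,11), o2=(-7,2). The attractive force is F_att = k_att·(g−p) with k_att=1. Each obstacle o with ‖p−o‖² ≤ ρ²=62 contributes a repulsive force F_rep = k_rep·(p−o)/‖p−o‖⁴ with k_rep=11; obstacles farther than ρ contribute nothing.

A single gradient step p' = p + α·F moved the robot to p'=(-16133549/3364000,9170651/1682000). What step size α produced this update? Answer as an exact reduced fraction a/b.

α = 1/20

F_att = 1·(g−p) = 1·(4,-11) = (4.0000,-11.0000)
o1: d²=29 ≤ ρ²=62; F_rep = 11·(2,-5)/29² = (0.0262,-0.0654)
o2: d²=20 ≤ ρ²=62; F_rep = 11·(2,4)/20² = (0.0550,0.1100)
F = F_att + ΣF_rep = (4.0812,-10.9554)
Δp = p'−p = (0.2041,-0.5478); α = Δx/Fx = (686451/3364000) / (686451/168200) = 1/20
check: Δy/Fy = (-921349/1682000) / (-921349/84100) = 1/20 ✓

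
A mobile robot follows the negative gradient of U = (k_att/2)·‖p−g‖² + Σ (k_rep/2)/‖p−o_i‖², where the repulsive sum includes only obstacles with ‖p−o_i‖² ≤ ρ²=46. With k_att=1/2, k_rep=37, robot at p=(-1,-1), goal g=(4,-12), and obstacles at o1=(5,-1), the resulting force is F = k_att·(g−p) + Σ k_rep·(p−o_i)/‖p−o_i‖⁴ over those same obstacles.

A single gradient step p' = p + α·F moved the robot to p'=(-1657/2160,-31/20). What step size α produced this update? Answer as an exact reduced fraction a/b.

α = 1/10

F_att = 1/2·(g−p) = 1/2·(5,-11) = (2.5000,-5.5000)
o1: d²=36 ≤ ρ²=46; F_rep = 37·(-6,0)/36² = (-0.1713,0.0000)
F = F_att + ΣF_rep = (2.3287,-5.5000)
Δp = p'−p = (0.2329,-0.5500); α = Δx/Fx = (503/2160) / (503/216) = 1/10
check: Δy/Fy = (-11/20) / (-11/2) = 1/10 ✓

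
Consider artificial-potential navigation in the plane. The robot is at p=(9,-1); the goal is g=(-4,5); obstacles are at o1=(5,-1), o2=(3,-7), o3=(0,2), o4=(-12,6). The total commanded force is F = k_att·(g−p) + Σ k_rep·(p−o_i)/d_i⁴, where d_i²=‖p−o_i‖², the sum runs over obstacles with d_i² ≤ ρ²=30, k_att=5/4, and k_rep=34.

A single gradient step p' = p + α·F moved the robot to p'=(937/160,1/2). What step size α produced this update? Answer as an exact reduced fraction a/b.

F_att = 5/4·(g−p) = 5/4·(-13,6) = (-16.2500,7.5000)
o1: d²=16 ≤ ρ²=30; F_rep = 34·(4,0)/16² = (0.5312,0.0000)
o2: d²=72 > ρ²=30 → inactive
o3: d²=90 > ρ²=30 → inactive
o4: d²=490 > ρ²=30 → inactive
F = F_att + ΣF_rep = (-15.7188,7.5000)
Δp = p'−p = (-3.1437,1.5000); α = Δx/Fx = (-503/160) / (-503/32) = 1/5
check: Δy/Fy = (3/2) / (15/2) = 1/5 ✓

α = 1/5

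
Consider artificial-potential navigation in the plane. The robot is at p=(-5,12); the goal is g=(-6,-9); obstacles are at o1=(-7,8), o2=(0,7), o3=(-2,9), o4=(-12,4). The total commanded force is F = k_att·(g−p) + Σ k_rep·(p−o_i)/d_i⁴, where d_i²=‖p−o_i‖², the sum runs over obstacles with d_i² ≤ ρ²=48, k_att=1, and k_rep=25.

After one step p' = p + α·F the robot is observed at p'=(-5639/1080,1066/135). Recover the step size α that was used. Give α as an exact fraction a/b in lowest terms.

α = 1/5

F_att = 1·(g−p) = 1·(-1,-21) = (-1.0000,-21.0000)
o1: d²=20 ≤ ρ²=48; F_rep = 25·(2,4)/20² = (0.1250,0.2500)
o2: d²=50 > ρ²=48 → inactive
o3: d²=18 ≤ ρ²=48; F_rep = 25·(-3,3)/18² = (-0.2315,0.2315)
o4: d²=113 > ρ²=48 → inactive
F = F_att + ΣF_rep = (-1.1065,-20.5185)
Δp = p'−p = (-0.2213,-4.1037); α = Δx/Fx = (-239/1080) / (-239/216) = 1/5
check: Δy/Fy = (-554/135) / (-554/27) = 1/5 ✓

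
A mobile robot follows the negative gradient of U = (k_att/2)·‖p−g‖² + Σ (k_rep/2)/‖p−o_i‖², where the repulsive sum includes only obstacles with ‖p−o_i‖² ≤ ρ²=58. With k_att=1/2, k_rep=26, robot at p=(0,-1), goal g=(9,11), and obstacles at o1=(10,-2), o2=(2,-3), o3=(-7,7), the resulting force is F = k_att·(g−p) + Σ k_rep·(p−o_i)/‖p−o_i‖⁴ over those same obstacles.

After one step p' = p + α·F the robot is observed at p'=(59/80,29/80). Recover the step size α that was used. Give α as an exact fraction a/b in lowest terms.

F_att = 1/2·(g−p) = 1/2·(9,12) = (4.5000,6.0000)
o1: d²=101 > ρ²=58 → inactive
o2: d²=8 ≤ ρ²=58; F_rep = 26·(-2,2)/8² = (-0.8125,0.8125)
o3: d²=113 > ρ²=58 → inactive
F = F_att + ΣF_rep = (3.6875,6.8125)
Δp = p'−p = (0.7375,1.3625); α = Δx/Fx = (59/80) / (59/16) = 1/5
check: Δy/Fy = (109/80) / (109/16) = 1/5 ✓

α = 1/5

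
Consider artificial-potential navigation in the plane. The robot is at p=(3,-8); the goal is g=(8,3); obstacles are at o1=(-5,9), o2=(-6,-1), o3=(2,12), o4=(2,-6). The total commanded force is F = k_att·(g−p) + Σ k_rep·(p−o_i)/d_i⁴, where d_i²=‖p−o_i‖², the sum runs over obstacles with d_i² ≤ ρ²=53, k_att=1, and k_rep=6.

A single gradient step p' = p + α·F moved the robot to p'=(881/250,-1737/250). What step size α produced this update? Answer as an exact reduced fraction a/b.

F_att = 1·(g−p) = 1·(5,11) = (5.0000,11.0000)
o1: d²=353 > ρ²=53 → inactive
o2: d²=130 > ρ²=53 → inactive
o3: d²=401 > ρ²=53 → inactive
o4: d²=5 ≤ ρ²=53; F_rep = 6·(1,-2)/5² = (0.2400,-0.4800)
F = F_att + ΣF_rep = (5.2400,10.5200)
Δp = p'−p = (0.5240,1.0520); α = Δx/Fx = (131/250) / (131/25) = 1/10
check: Δy/Fy = (263/250) / (263/25) = 1/10 ✓

α = 1/10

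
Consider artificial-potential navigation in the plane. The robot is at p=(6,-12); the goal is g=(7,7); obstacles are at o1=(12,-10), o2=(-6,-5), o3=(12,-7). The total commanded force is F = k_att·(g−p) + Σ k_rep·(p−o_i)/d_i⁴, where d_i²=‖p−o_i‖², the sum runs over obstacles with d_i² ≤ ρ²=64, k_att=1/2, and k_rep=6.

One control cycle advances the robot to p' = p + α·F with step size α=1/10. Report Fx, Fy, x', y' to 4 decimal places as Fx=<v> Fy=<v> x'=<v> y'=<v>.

F_att = 1/2·(g−p) = 1/2·(1,19) = (0.5000,9.5000)
o1: d²=40 ≤ ρ²=64; F_rep = 6·(-6,-2)/40² = (-0.0225,-0.0075)
o2: d²=193 > ρ²=64 → inactive
o3: d²=61 ≤ ρ²=64; F_rep = 6·(-6,-5)/61² = (-0.0097,-0.0081)
F = F_att + ΣF_rep = (0.4678,9.4844)
p' = p + 1/10·F = (6.0468,-11.0516)

Fx=0.4678 Fy=9.4844 x'=6.0468 y'=-11.0516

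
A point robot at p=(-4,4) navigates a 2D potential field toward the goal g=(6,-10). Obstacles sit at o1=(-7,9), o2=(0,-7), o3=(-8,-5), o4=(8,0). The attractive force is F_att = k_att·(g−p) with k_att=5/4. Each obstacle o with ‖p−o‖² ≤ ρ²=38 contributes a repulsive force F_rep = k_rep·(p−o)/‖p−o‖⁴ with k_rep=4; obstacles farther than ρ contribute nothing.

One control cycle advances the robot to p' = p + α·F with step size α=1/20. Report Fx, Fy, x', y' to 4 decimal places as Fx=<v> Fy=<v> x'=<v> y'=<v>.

Fx=12.5104 Fy=-17.5173 x'=-3.3745 y'=3.1241

F_att = 5/4·(g−p) = 5/4·(10,-14) = (12.5000,-17.5000)
o1: d²=34 ≤ ρ²=38; F_rep = 4·(3,-5)/34² = (0.0104,-0.0173)
o2: d²=137 > ρ²=38 → inactive
o3: d²=97 > ρ²=38 → inactive
o4: d²=160 > ρ²=38 → inactive
F = F_att + ΣF_rep = (12.5104,-17.5173)
p' = p + 1/20·F = (-3.3745,3.1241)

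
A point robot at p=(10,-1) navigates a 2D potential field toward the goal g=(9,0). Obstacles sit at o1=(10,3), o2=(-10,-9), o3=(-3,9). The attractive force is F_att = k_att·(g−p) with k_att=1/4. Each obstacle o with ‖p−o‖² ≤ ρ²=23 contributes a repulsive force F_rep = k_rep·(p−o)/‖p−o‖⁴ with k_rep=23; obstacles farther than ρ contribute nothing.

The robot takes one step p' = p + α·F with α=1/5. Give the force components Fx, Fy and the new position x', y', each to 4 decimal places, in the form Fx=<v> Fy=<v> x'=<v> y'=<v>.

F_att = 1/4·(g−p) = 1/4·(-1,1) = (-0.2500,0.2500)
o1: d²=16 ≤ ρ²=23; F_rep = 23·(0,-4)/16² = (0.0000,-0.3594)
o2: d²=464 > ρ²=23 → inactive
o3: d²=269 > ρ²=23 → inactive
F = F_att + ΣF_rep = (-0.2500,-0.1094)
p' = p + 1/5·F = (9.9500,-1.0219)

Fx=-0.2500 Fy=-0.1094 x'=9.9500 y'=-1.0219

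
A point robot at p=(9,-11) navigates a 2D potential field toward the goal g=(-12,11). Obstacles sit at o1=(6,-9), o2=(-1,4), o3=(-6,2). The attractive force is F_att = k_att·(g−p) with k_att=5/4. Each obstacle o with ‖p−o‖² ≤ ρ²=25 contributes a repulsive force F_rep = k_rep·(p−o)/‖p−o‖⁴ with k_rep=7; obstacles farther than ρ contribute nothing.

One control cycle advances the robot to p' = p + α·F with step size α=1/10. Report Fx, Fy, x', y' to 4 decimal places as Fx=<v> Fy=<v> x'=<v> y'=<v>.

F_att = 5/4·(g−p) = 5/4·(-21,22) = (-26.2500,27.5000)
o1: d²=13 ≤ ρ²=25; F_rep = 7·(3,-2)/13² = (0.1243,-0.0828)
o2: d²=325 > ρ²=25 → inactive
o3: d²=394 > ρ²=25 → inactive
F = F_att + ΣF_rep = (-26.1257,27.4172)
p' = p + 1/10·F = (6.3874,-8.2583)

Fx=-26.1257 Fy=27.4172 x'=6.3874 y'=-8.2583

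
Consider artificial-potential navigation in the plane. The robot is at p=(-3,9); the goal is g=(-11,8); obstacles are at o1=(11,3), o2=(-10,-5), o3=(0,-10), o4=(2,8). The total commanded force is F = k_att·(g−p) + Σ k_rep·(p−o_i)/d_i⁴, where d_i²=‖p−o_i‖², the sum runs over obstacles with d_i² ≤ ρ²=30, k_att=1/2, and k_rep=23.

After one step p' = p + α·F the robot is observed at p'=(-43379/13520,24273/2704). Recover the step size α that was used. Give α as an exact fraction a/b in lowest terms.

F_att = 1/2·(g−p) = 1/2·(-8,-1) = (-4.0000,-0.5000)
o1: d²=232 > ρ²=30 → inactive
o2: d²=245 > ρ²=30 → inactive
o3: d²=370 > ρ²=30 → inactive
o4: d²=26 ≤ ρ²=30; F_rep = 23·(-5,1)/26² = (-0.1701,0.0340)
F = F_att + ΣF_rep = (-4.1701,-0.4660)
Δp = p'−p = (-0.2085,-0.0233); α = Δx/Fx = (-2819/13520) / (-2819/676) = 1/20
check: Δy/Fy = (-63/2704) / (-315/676) = 1/20 ✓

α = 1/20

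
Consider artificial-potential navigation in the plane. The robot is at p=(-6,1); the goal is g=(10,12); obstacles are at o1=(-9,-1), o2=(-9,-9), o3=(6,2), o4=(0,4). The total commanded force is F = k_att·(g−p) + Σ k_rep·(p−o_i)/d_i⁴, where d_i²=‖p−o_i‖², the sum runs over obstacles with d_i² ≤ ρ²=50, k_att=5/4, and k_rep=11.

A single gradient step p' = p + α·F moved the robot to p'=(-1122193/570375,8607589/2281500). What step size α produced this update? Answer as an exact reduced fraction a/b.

α = 1/5

F_att = 5/4·(g−p) = 5/4·(16,11) = (20.0000,13.7500)
o1: d²=13 ≤ ρ²=50; F_rep = 11·(3,2)/13² = (0.1953,0.1302)
o2: d²=109 > ρ²=50 → inactive
o3: d²=145 > ρ²=50 → inactive
o4: d²=45 ≤ ρ²=50; F_rep = 11·(-6,-3)/45² = (-0.0326,-0.0163)
F = F_att + ΣF_rep = (20.1627,13.8639)
Δp = p'−p = (4.0325,2.7728); α = Δx/Fx = (2300057/570375) / (2300057/114075) = 1/5
check: Δy/Fy = (6326089/2281500) / (6326089/456300) = 1/5 ✓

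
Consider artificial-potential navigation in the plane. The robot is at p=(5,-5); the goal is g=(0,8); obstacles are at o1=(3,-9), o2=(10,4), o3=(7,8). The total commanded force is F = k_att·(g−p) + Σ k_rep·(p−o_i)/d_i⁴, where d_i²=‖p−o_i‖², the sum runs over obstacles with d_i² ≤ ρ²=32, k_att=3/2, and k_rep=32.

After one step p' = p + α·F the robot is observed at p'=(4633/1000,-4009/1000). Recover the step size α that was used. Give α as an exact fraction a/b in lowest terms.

α = 1/20

F_att = 3/2·(g−p) = 3/2·(-5,13) = (-7.5000,19.5000)
o1: d²=20 ≤ ρ²=32; F_rep = 32·(2,4)/20² = (0.1600,0.3200)
o2: d²=106 > ρ²=32 → inactive
o3: d²=173 > ρ²=32 → inactive
F = F_att + ΣF_rep = (-7.3400,19.8200)
Δp = p'−p = (-0.3670,0.9910); α = Δx/Fx = (-367/1000) / (-367/50) = 1/20
check: Δy/Fy = (991/1000) / (991/50) = 1/20 ✓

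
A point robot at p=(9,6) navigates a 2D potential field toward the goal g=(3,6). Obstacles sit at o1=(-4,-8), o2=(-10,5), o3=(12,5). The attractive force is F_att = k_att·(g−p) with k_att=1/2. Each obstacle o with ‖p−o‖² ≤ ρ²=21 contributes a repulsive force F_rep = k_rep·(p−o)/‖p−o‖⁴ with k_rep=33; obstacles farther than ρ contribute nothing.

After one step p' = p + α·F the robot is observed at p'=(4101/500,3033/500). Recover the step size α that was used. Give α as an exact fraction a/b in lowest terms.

F_att = 1/2·(g−p) = 1/2·(-6,0) = (-3.0000,0.0000)
o1: d²=365 > ρ²=21 → inactive
o2: d²=362 > ρ²=21 → inactive
o3: d²=10 ≤ ρ²=21; F_rep = 33·(-3,1)/10² = (-0.9900,0.3300)
F = F_att + ΣF_rep = (-3.9900,0.3300)
Δp = p'−p = (-0.7980,0.0660); α = Δx/Fx = (-399/500) / (-399/100) = 1/5
check: Δy/Fy = (33/500) / (33/100) = 1/5 ✓

α = 1/5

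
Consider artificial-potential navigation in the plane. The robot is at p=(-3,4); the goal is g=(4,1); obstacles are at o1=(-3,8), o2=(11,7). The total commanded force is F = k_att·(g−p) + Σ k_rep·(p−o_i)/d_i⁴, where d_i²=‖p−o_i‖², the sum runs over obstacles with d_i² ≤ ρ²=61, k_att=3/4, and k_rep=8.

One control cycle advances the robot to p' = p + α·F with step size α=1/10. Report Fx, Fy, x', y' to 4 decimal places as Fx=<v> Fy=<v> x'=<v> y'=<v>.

F_att = 3/4·(g−p) = 3/4·(7,-3) = (5.2500,-2.2500)
o1: d²=16 ≤ ρ²=61; F_rep = 8·(0,-4)/16² = (0.0000,-0.1250)
o2: d²=205 > ρ²=61 → inactive
F = F_att + ΣF_rep = (5.2500,-2.3750)
p' = p + 1/10·F = (-2.4750,3.7625)

Fx=5.2500 Fy=-2.3750 x'=-2.4750 y'=3.7625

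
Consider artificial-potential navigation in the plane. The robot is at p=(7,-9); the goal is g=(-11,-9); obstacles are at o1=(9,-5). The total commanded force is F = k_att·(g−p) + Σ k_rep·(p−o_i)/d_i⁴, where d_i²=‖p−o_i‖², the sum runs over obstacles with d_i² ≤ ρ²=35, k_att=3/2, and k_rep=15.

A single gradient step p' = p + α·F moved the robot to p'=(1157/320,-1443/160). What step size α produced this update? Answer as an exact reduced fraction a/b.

α = 1/8

F_att = 3/2·(g−p) = 3/2·(-18,0) = (-27.0000,0.0000)
o1: d²=20 ≤ ρ²=35; F_rep = 15·(-2,-4)/20² = (-0.0750,-0.1500)
F = F_att + ΣF_rep = (-27.0750,-0.1500)
Δp = p'−p = (-3.3844,-0.0187); α = Δx/Fx = (-1083/320) / (-1083/40) = 1/8
check: Δy/Fy = (-3/160) / (-3/20) = 1/8 ✓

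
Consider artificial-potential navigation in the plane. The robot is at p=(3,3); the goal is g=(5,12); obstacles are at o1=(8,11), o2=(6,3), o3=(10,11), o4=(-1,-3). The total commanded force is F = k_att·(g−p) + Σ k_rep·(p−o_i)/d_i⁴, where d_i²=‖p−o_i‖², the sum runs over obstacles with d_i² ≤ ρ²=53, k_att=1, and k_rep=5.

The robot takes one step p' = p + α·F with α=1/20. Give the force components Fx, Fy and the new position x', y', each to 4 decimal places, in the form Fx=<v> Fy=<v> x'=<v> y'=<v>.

F_att = 1·(g−p) = 1·(2,9) = (2.0000,9.0000)
o1: d²=89 > ρ²=53 → inactive
o2: d²=9 ≤ ρ²=53; F_rep = 5·(-3,0)/9² = (-0.1852,0.0000)
o3: d²=113 > ρ²=53 → inactive
o4: d²=52 ≤ ρ²=53; F_rep = 5·(4,6)/52² = (0.0074,0.0111)
F = F_att + ΣF_rep = (1.8222,9.0111)
p' = p + 1/20·F = (3.0911,3.4506)

Fx=1.8222 Fy=9.0111 x'=3.0911 y'=3.4506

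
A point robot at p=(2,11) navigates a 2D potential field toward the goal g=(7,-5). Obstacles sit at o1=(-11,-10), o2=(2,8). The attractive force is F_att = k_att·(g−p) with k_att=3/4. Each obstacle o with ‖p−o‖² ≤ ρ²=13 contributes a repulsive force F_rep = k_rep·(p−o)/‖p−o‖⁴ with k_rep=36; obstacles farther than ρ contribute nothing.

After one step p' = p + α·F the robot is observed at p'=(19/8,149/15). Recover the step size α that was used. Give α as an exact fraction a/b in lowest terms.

F_att = 3/4·(g−p) = 3/4·(5,-16) = (3.7500,-12.0000)
o1: d²=610 > ρ²=13 → inactive
o2: d²=9 ≤ ρ²=13; F_rep = 36·(0,3)/9² = (0.0000,1.3333)
F = F_att + ΣF_rep = (3.7500,-10.6667)
Δp = p'−p = (0.3750,-1.0667); α = Δx/Fx = (3/8) / (15/4) = 1/10
check: Δy/Fy = (-16/15) / (-32/3) = 1/10 ✓

α = 1/10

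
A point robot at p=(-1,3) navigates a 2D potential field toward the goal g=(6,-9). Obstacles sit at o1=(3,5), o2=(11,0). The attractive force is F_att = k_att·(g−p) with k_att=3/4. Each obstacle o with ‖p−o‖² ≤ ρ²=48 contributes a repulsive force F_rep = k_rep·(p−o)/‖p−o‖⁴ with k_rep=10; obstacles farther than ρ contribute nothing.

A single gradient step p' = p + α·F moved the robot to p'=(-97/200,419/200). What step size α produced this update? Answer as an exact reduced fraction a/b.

α = 1/10

F_att = 3/4·(g−p) = 3/4·(7,-12) = (5.2500,-9.0000)
o1: d²=20 ≤ ρ²=48; F_rep = 10·(-4,-2)/20² = (-0.1000,-0.0500)
o2: d²=153 > ρ²=48 → inactive
F = F_att + ΣF_rep = (5.1500,-9.0500)
Δp = p'−p = (0.5150,-0.9050); α = Δx/Fx = (103/200) / (103/20) = 1/10
check: Δy/Fy = (-181/200) / (-181/20) = 1/10 ✓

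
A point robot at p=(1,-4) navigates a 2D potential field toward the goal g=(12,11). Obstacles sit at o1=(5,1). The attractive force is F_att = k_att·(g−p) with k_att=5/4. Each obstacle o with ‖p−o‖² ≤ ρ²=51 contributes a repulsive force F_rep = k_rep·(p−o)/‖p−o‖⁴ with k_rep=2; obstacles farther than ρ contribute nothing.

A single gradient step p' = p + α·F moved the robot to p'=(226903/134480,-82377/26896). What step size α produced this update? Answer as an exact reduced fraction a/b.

α = 1/20

F_att = 5/4·(g−p) = 5/4·(11,15) = (13.7500,18.7500)
o1: d²=41 ≤ ρ²=51; F_rep = 2·(-4,-5)/41² = (-0.0048,-0.0059)
F = F_att + ΣF_rep = (13.7452,18.7441)
Δp = p'−p = (0.6873,0.9372); α = Δx/Fx = (92423/134480) / (92423/6724) = 1/20
check: Δy/Fy = (25207/26896) / (126035/6724) = 1/20 ✓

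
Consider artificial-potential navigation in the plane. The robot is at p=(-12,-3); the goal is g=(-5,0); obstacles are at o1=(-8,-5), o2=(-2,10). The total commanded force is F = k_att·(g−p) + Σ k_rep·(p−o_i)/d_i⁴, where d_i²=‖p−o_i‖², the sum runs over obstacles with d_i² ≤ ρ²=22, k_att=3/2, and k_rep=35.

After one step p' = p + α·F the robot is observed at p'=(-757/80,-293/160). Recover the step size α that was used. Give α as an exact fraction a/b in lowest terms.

F_att = 3/2·(g−p) = 3/2·(7,3) = (10.5000,4.5000)
o1: d²=20 ≤ ρ²=22; F_rep = 35·(-4,2)/20² = (-0.3500,0.1750)
o2: d²=269 > ρ²=22 → inactive
F = F_att + ΣF_rep = (10.1500,4.6750)
Δp = p'−p = (2.5375,1.1687); α = Δx/Fx = (203/80) / (203/20) = 1/4
check: Δy/Fy = (187/160) / (187/40) = 1/4 ✓

α = 1/4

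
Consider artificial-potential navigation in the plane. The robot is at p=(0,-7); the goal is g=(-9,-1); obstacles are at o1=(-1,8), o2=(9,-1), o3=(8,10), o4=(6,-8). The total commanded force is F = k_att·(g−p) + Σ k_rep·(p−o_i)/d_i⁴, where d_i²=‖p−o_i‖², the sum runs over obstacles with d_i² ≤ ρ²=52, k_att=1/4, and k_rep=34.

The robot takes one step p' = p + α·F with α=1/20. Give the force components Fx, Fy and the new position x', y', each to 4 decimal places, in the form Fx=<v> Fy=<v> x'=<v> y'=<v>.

Fx=-2.3990 Fy=1.5248 x'=-0.1200 y'=-6.9238

F_att = 1/4·(g−p) = 1/4·(-9,6) = (-2.2500,1.5000)
o1: d²=226 > ρ²=52 → inactive
o2: d²=117 > ρ²=52 → inactive
o3: d²=353 > ρ²=52 → inactive
o4: d²=37 ≤ ρ²=52; F_rep = 34·(-6,1)/37² = (-0.1490,0.0248)
F = F_att + ΣF_rep = (-2.3990,1.5248)
p' = p + 1/20·F = (-0.1200,-6.9238)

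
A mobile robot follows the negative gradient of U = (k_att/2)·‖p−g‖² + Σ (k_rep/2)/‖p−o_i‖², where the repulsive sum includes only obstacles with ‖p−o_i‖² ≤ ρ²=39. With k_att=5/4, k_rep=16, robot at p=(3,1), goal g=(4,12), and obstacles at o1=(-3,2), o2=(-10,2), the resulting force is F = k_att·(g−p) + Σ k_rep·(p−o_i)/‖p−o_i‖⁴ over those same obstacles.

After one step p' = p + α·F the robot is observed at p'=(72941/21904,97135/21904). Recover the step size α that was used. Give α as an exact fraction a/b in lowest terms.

α = 1/4

F_att = 5/4·(g−p) = 5/4·(1,11) = (1.2500,13.7500)
o1: d²=37 ≤ ρ²=39; F_rep = 16·(6,-1)/37² = (0.0701,-0.0117)
o2: d²=170 > ρ²=39 → inactive
F = F_att + ΣF_rep = (1.3201,13.7383)
Δp = p'−p = (0.3300,3.4346); α = Δx/Fx = (7229/21904) / (7229/5476) = 1/4
check: Δy/Fy = (75231/21904) / (75231/5476) = 1/4 ✓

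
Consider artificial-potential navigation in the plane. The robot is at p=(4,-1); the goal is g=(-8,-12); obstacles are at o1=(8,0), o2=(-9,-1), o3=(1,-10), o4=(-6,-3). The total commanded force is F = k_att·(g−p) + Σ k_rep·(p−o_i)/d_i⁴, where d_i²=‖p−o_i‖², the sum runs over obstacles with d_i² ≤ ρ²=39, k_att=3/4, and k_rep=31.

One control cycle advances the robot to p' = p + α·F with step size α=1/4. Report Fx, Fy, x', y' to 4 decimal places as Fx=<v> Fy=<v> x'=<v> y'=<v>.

F_att = 3/4·(g−p) = 3/4·(-12,-11) = (-9.0000,-8.2500)
o1: d²=17 ≤ ρ²=39; F_rep = 31·(-4,-1)/17² = (-0.4291,-0.1073)
o2: d²=169 > ρ²=39 → inactive
o3: d²=90 > ρ²=39 → inactive
o4: d²=104 > ρ²=39 → inactive
F = F_att + ΣF_rep = (-9.4291,-8.3573)
p' = p + 1/4·F = (1.6427,-3.0893)

Fx=-9.4291 Fy=-8.3573 x'=1.6427 y'=-3.0893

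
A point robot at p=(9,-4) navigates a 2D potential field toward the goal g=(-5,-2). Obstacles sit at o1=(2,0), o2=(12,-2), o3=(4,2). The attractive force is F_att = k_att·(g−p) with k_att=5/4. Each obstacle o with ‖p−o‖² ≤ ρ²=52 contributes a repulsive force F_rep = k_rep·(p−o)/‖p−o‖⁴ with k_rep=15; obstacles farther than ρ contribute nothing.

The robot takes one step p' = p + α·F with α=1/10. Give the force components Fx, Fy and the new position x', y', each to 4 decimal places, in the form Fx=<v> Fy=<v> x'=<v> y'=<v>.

Fx=-17.7663 Fy=2.3225 x'=7.2234 y'=-3.7678

F_att = 5/4·(g−p) = 5/4·(-14,2) = (-17.5000,2.5000)
o1: d²=65 > ρ²=52 → inactive
o2: d²=13 ≤ ρ²=52; F_rep = 15·(-3,-2)/13² = (-0.2663,-0.1775)
o3: d²=61 > ρ²=52 → inactive
F = F_att + ΣF_rep = (-17.7663,2.3225)
p' = p + 1/10·F = (7.2234,-3.7678)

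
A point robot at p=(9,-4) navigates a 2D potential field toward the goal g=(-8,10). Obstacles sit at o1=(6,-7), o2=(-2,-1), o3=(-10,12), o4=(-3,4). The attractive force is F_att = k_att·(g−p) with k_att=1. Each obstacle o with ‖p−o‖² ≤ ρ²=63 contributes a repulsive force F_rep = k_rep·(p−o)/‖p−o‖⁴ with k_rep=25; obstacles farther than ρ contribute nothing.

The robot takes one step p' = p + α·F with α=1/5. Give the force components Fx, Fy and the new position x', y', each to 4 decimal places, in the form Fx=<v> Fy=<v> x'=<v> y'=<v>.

Fx=-16.7685 Fy=14.2315 x'=5.6463 y'=-1.1537

F_att = 1·(g−p) = 1·(-17,14) = (-17.0000,14.0000)
o1: d²=18 ≤ ρ²=63; F_rep = 25·(3,3)/18² = (0.2315,0.2315)
o2: d²=130 > ρ²=63 → inactive
o3: d²=617 > ρ²=63 → inactive
o4: d²=208 > ρ²=63 → inactive
F = F_att + ΣF_rep = (-16.7685,14.2315)
p' = p + 1/5·F = (5.6463,-1.1537)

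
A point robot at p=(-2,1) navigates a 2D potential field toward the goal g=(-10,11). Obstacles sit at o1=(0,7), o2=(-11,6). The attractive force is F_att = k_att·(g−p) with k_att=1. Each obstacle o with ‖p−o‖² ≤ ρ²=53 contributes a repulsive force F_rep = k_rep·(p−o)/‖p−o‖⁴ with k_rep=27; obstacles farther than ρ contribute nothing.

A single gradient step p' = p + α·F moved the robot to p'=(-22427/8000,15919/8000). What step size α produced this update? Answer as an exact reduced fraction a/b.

α = 1/10

F_att = 1·(g−p) = 1·(-8,10) = (-8.0000,10.0000)
o1: d²=40 ≤ ρ²=53; F_rep = 27·(-2,-6)/40² = (-0.0338,-0.1013)
o2: d²=106 > ρ²=53 → inactive
F = F_att + ΣF_rep = (-8.0337,9.8987)
Δp = p'−p = (-0.8034,0.9899); α = Δx/Fx = (-6427/8000) / (-6427/800) = 1/10
check: Δy/Fy = (7919/8000) / (7919/800) = 1/10 ✓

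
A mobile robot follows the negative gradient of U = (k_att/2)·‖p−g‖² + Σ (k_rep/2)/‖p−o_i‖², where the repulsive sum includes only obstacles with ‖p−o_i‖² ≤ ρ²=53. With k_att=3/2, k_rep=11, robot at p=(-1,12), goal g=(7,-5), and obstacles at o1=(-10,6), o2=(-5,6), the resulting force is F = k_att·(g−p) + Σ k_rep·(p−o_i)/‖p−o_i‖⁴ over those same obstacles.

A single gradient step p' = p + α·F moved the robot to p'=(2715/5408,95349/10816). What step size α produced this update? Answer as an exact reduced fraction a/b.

F_att = 3/2·(g−p) = 3/2·(8,-17) = (12.0000,-25.5000)
o1: d²=117 > ρ²=53 → inactive
o2: d²=52 ≤ ρ²=53; F_rep = 11·(4,6)/52² = (0.0163,0.0244)
F = F_att + ΣF_rep = (12.0163,-25.4756)
Δp = p'−p = (1.5020,-3.1844); α = Δx/Fx = (8123/5408) / (8123/676) = 1/8
check: Δy/Fy = (-34443/10816) / (-34443/1352) = 1/8 ✓

α = 1/8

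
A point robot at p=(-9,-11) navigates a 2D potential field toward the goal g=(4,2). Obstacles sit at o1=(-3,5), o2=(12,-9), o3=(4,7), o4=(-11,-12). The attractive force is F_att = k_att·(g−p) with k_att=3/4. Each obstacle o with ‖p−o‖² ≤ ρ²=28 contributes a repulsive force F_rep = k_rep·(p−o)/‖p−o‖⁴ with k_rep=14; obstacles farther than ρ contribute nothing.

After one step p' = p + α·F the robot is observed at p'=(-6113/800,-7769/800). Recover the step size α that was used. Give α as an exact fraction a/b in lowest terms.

α = 1/8

F_att = 3/4·(g−p) = 3/4·(13,13) = (9.7500,9.7500)
o1: d²=292 > ρ²=28 → inactive
o2: d²=445 > ρ²=28 → inactive
o3: d²=493 > ρ²=28 → inactive
o4: d²=5 ≤ ρ²=28; F_rep = 14·(2,1)/5² = (1.1200,0.5600)
F = F_att + ΣF_rep = (10.8700,10.3100)
Δp = p'−p = (1.3587,1.2888); α = Δx/Fx = (1087/800) / (1087/100) = 1/8
check: Δy/Fy = (1031/800) / (1031/100) = 1/8 ✓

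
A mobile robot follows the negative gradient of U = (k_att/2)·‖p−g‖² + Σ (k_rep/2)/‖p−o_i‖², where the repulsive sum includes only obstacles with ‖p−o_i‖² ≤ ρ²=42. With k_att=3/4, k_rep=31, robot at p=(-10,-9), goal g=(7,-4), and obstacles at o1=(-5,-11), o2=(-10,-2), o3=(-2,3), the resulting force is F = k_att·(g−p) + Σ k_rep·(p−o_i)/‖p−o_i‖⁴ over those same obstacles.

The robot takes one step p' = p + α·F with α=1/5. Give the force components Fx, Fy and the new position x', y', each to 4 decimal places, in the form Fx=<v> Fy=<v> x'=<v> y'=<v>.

F_att = 3/4·(g−p) = 3/4·(17,5) = (12.7500,3.7500)
o1: d²=29 ≤ ρ²=42; F_rep = 31·(-5,2)/29² = (-0.1843,0.0737)
o2: d²=49 > ρ²=42 → inactive
o3: d²=208 > ρ²=42 → inactive
F = F_att + ΣF_rep = (12.5657,3.8237)
p' = p + 1/5·F = (-7.4869,-8.2353)

Fx=12.5657 Fy=3.8237 x'=-7.4869 y'=-8.2353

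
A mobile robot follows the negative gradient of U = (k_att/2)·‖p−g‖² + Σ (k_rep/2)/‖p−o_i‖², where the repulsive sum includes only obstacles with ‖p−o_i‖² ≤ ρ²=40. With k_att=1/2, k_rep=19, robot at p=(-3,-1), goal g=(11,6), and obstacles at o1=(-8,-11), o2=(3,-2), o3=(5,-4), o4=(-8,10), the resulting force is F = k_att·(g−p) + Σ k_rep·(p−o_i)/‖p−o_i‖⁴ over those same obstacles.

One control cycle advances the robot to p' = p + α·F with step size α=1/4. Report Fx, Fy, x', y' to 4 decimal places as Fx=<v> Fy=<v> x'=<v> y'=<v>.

F_att = 1/2·(g−p) = 1/2·(14,7) = (7.0000,3.5000)
o1: d²=125 > ρ²=40 → inactive
o2: d²=37 ≤ ρ²=40; F_rep = 19·(-6,1)/37² = (-0.0833,0.0139)
o3: d²=73 > ρ²=40 → inactive
o4: d²=146 > ρ²=40 → inactive
F = F_att + ΣF_rep = (6.9167,3.5139)
p' = p + 1/4·F = (-1.2708,-0.1215)

Fx=6.9167 Fy=3.5139 x'=-1.2708 y'=-0.1215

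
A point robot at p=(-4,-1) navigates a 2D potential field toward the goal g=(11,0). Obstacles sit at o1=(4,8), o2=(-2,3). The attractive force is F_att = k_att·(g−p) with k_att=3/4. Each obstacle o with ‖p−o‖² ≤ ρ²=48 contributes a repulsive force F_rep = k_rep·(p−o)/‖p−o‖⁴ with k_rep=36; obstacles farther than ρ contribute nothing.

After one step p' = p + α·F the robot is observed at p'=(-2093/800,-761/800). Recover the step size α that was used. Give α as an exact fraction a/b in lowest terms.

α = 1/8

F_att = 3/4·(g−p) = 3/4·(15,1) = (11.2500,0.7500)
o1: d²=145 > ρ²=48 → inactive
o2: d²=20 ≤ ρ²=48; F_rep = 36·(-2,-4)/20² = (-0.1800,-0.3600)
F = F_att + ΣF_rep = (11.0700,0.3900)
Δp = p'−p = (1.3838,0.0488); α = Δx/Fx = (1107/800) / (1107/100) = 1/8
check: Δy/Fy = (39/800) / (39/100) = 1/8 ✓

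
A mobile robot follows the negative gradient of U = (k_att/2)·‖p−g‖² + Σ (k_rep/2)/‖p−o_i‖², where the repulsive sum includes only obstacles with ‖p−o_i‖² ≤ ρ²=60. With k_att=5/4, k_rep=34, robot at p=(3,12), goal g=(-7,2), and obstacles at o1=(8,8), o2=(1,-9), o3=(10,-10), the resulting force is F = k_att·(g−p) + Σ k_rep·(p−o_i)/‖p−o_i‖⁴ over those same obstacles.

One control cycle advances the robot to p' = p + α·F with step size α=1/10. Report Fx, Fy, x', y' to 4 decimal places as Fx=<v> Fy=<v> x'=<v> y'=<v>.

Fx=-12.6011 Fy=-12.4191 x'=1.7399 y'=10.7581

F_att = 5/4·(g−p) = 5/4·(-10,-10) = (-12.5000,-12.5000)
o1: d²=41 ≤ ρ²=60; F_rep = 34·(-5,4)/41² = (-0.1011,0.0809)
o2: d²=445 > ρ²=60 → inactive
o3: d²=533 > ρ²=60 → inactive
F = F_att + ΣF_rep = (-12.6011,-12.4191)
p' = p + 1/10·F = (1.7399,10.7581)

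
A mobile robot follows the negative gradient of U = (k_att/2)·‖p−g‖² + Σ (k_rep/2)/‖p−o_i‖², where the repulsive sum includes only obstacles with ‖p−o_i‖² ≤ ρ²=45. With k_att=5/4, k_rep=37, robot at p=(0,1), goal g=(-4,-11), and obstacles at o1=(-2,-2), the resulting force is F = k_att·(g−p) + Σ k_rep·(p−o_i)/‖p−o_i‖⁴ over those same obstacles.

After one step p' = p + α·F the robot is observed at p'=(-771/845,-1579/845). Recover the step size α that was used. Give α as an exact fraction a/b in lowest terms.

F_att = 5/4·(g−p) = 5/4·(-4,-12) = (-5.0000,-15.0000)
o1: d²=13 ≤ ρ²=45; F_rep = 37·(2,3)/13² = (0.4379,0.6568)
F = F_att + ΣF_rep = (-4.5621,-14.3432)
Δp = p'−p = (-0.9124,-2.8686); α = Δx/Fx = (-771/845) / (-771/169) = 1/5
check: Δy/Fy = (-2424/845) / (-2424/169) = 1/5 ✓

α = 1/5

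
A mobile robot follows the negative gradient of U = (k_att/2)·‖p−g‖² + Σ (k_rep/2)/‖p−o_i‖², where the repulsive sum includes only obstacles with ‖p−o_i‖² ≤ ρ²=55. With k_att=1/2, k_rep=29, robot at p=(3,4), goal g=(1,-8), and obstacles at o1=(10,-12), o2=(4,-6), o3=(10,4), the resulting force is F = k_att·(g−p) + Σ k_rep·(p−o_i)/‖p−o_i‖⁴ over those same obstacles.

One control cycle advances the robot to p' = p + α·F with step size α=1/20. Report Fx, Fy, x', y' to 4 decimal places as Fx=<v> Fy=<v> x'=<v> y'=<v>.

F_att = 1/2·(g−p) = 1/2·(-2,-12) = (-1.0000,-6.0000)
o1: d²=305 > ρ²=55 → inactive
o2: d²=101 > ρ²=55 → inactive
o3: d²=49 ≤ ρ²=55; F_rep = 29·(-7,0)/49² = (-0.0845,0.0000)
F = F_att + ΣF_rep = (-1.0845,-6.0000)
p' = p + 1/20·F = (2.9458,3.7000)

Fx=-1.0845 Fy=-6.0000 x'=2.9458 y'=3.7000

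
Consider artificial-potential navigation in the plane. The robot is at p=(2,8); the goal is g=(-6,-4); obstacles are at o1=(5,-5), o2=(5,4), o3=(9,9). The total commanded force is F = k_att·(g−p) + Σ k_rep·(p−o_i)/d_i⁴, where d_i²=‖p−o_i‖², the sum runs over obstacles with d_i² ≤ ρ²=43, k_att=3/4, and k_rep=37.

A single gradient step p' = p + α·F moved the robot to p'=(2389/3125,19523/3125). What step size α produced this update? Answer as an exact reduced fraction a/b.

α = 1/5

F_att = 3/4·(g−p) = 3/4·(-8,-12) = (-6.0000,-9.0000)
o1: d²=178 > ρ²=43 → inactive
o2: d²=25 ≤ ρ²=43; F_rep = 37·(-3,4)/25² = (-0.1776,0.2368)
o3: d²=50 > ρ²=43 → inactive
F = F_att + ΣF_rep = (-6.1776,-8.7632)
Δp = p'−p = (-1.2355,-1.7526); α = Δx/Fx = (-3861/3125) / (-3861/625) = 1/5
check: Δy/Fy = (-5477/3125) / (-5477/625) = 1/5 ✓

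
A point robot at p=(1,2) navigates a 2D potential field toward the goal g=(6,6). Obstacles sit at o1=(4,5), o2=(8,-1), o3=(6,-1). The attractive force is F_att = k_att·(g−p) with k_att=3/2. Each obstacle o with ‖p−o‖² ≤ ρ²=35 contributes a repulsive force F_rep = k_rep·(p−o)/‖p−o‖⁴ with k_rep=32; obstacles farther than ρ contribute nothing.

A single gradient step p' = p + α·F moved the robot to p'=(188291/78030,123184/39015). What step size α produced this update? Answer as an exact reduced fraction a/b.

F_att = 3/2·(g−p) = 3/2·(5,4) = (7.5000,6.0000)
o1: d²=18 ≤ ρ²=35; F_rep = 32·(-3,-3)/18² = (-0.2963,-0.2963)
o2: d²=58 > ρ²=35 → inactive
o3: d²=34 ≤ ρ²=35; F_rep = 32·(-5,3)/34² = (-0.1384,0.0830)
F = F_att + ΣF_rep = (7.0653,5.7867)
Δp = p'−p = (1.4131,1.1573); α = Δx/Fx = (110261/78030) / (110261/15606) = 1/5
check: Δy/Fy = (45154/39015) / (45154/7803) = 1/5 ✓

α = 1/5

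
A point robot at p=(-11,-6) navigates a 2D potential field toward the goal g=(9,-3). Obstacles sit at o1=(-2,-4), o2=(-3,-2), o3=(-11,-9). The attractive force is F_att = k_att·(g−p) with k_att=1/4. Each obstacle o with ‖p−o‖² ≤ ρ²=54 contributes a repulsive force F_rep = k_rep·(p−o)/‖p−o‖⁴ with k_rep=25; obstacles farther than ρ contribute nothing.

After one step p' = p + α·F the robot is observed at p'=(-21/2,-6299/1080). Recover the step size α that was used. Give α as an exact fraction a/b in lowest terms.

F_att = 1/4·(g−p) = 1/4·(20,3) = (5.0000,0.7500)
o1: d²=85 > ρ²=54 → inactive
o2: d²=80 > ρ²=54 → inactive
o3: d²=9 ≤ ρ²=54; F_rep = 25·(0,3)/9² = (0.0000,0.9259)
F = F_att + ΣF_rep = (5.0000,1.6759)
Δp = p'−p = (0.5000,0.1676); α = Δx/Fx = (1/2) / (5) = 1/10
check: Δy/Fy = (181/1080) / (181/108) = 1/10 ✓

α = 1/10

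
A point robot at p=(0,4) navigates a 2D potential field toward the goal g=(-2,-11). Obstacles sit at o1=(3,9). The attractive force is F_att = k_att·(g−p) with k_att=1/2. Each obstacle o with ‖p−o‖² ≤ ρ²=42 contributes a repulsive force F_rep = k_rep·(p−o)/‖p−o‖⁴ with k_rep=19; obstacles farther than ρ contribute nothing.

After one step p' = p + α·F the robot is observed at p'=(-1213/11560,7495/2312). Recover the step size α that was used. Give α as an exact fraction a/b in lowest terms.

α = 1/10

F_att = 1/2·(g−p) = 1/2·(-2,-15) = (-1.0000,-7.5000)
o1: d²=34 ≤ ρ²=42; F_rep = 19·(-3,-5)/34² = (-0.0493,-0.0822)
F = F_att + ΣF_rep = (-1.0493,-7.5822)
Δp = p'−p = (-0.1049,-0.7582); α = Δx/Fx = (-1213/11560) / (-1213/1156) = 1/10
check: Δy/Fy = (-1753/2312) / (-8765/1156) = 1/10 ✓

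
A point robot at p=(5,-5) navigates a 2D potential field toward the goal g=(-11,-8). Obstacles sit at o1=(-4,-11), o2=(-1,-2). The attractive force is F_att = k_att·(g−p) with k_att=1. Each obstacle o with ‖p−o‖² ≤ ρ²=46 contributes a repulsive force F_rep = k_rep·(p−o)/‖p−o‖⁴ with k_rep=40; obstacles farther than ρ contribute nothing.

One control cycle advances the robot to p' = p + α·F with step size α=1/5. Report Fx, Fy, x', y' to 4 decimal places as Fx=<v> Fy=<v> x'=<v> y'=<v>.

Fx=-15.8815 Fy=-3.0593 x'=1.8237 y'=-5.6119

F_att = 1·(g−p) = 1·(-16,-3) = (-16.0000,-3.0000)
o1: d²=117 > ρ²=46 → inactive
o2: d²=45 ≤ ρ²=46; F_rep = 40·(6,-3)/45² = (0.1185,-0.0593)
F = F_att + ΣF_rep = (-15.8815,-3.0593)
p' = p + 1/5·F = (1.8237,-5.6119)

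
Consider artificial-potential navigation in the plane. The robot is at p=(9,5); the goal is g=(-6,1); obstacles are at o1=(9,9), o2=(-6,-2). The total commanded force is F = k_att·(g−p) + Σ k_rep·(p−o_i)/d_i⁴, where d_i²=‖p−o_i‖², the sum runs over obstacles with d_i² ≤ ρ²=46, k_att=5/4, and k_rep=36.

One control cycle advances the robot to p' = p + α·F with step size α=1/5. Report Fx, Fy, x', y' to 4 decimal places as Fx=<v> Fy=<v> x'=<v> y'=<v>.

Fx=-18.7500 Fy=-5.5625 x'=5.2500 y'=3.8875

F_att = 5/4·(g−p) = 5/4·(-15,-4) = (-18.7500,-5.0000)
o1: d²=16 ≤ ρ²=46; F_rep = 36·(0,-4)/16² = (0.0000,-0.5625)
o2: d²=274 > ρ²=46 → inactive
F = F_att + ΣF_rep = (-18.7500,-5.5625)
p' = p + 1/5·F = (5.2500,3.8875)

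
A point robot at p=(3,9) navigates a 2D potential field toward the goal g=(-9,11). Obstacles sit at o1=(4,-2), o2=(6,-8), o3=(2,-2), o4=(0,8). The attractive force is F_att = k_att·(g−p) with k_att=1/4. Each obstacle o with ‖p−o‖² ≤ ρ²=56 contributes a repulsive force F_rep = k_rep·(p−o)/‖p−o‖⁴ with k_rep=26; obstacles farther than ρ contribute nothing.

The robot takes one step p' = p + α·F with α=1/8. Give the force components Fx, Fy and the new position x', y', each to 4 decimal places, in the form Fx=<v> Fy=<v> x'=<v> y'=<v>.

Fx=-2.2200 Fy=0.7600 x'=2.7225 y'=9.0950

F_att = 1/4·(g−p) = 1/4·(-12,2) = (-3.0000,0.5000)
o1: d²=122 > ρ²=56 → inactive
o2: d²=298 > ρ²=56 → inactive
o3: d²=122 > ρ²=56 → inactive
o4: d²=10 ≤ ρ²=56; F_rep = 26·(3,1)/10² = (0.7800,0.2600)
F = F_att + ΣF_rep = (-2.2200,0.7600)
p' = p + 1/8·F = (2.7225,9.0950)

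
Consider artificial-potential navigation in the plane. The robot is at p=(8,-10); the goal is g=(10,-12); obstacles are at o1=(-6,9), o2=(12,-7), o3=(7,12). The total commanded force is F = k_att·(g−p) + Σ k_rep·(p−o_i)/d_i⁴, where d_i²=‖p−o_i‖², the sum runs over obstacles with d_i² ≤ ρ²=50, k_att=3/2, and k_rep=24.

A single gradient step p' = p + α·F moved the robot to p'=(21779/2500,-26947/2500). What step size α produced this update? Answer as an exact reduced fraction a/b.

α = 1/4

F_att = 3/2·(g−p) = 3/2·(2,-2) = (3.0000,-3.0000)
o1: d²=557 > ρ²=50 → inactive
o2: d²=25 ≤ ρ²=50; F_rep = 24·(-4,-3)/25² = (-0.1536,-0.1152)
o3: d²=485 > ρ²=50 → inactive
F = F_att + ΣF_rep = (2.8464,-3.1152)
Δp = p'−p = (0.7116,-0.7788); α = Δx/Fx = (1779/2500) / (1779/625) = 1/4
check: Δy/Fy = (-1947/2500) / (-1947/625) = 1/4 ✓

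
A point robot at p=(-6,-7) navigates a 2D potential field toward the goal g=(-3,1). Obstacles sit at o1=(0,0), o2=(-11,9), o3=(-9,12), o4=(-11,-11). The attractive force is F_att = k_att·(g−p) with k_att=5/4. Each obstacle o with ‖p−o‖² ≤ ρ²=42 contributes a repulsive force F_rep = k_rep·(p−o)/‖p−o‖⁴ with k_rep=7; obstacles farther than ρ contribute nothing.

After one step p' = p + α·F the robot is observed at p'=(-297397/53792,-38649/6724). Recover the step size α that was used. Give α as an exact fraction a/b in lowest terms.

α = 1/8

F_att = 5/4·(g−p) = 5/4·(3,8) = (3.7500,10.0000)
o1: d²=85 > ρ²=42 → inactive
o2: d²=281 > ρ²=42 → inactive
o3: d²=370 > ρ²=42 → inactive
o4: d²=41 ≤ ρ²=42; F_rep = 7·(5,4)/41² = (0.0208,0.0167)
F = F_att + ΣF_rep = (3.7708,10.0167)
Δp = p'−p = (0.4714,1.2521); α = Δx/Fx = (25355/53792) / (25355/6724) = 1/8
check: Δy/Fy = (8419/6724) / (16838/1681) = 1/8 ✓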